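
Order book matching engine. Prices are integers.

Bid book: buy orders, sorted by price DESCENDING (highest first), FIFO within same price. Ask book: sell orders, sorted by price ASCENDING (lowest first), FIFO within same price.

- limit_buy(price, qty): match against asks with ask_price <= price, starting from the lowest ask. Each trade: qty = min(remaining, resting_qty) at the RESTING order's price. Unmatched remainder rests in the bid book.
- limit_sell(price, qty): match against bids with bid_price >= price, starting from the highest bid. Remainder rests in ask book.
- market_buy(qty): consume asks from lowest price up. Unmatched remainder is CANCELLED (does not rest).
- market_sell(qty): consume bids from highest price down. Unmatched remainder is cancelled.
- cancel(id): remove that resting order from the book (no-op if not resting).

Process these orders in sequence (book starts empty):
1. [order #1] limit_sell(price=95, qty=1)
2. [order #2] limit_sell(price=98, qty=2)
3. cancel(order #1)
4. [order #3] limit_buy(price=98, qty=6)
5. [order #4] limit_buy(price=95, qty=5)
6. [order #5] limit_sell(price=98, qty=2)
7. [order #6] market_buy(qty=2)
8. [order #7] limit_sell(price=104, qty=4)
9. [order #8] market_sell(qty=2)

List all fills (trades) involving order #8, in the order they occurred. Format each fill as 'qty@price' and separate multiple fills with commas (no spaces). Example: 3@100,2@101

After op 1 [order #1] limit_sell(price=95, qty=1): fills=none; bids=[-] asks=[#1:1@95]
After op 2 [order #2] limit_sell(price=98, qty=2): fills=none; bids=[-] asks=[#1:1@95 #2:2@98]
After op 3 cancel(order #1): fills=none; bids=[-] asks=[#2:2@98]
After op 4 [order #3] limit_buy(price=98, qty=6): fills=#3x#2:2@98; bids=[#3:4@98] asks=[-]
After op 5 [order #4] limit_buy(price=95, qty=5): fills=none; bids=[#3:4@98 #4:5@95] asks=[-]
After op 6 [order #5] limit_sell(price=98, qty=2): fills=#3x#5:2@98; bids=[#3:2@98 #4:5@95] asks=[-]
After op 7 [order #6] market_buy(qty=2): fills=none; bids=[#3:2@98 #4:5@95] asks=[-]
After op 8 [order #7] limit_sell(price=104, qty=4): fills=none; bids=[#3:2@98 #4:5@95] asks=[#7:4@104]
After op 9 [order #8] market_sell(qty=2): fills=#3x#8:2@98; bids=[#4:5@95] asks=[#7:4@104]

Answer: 2@98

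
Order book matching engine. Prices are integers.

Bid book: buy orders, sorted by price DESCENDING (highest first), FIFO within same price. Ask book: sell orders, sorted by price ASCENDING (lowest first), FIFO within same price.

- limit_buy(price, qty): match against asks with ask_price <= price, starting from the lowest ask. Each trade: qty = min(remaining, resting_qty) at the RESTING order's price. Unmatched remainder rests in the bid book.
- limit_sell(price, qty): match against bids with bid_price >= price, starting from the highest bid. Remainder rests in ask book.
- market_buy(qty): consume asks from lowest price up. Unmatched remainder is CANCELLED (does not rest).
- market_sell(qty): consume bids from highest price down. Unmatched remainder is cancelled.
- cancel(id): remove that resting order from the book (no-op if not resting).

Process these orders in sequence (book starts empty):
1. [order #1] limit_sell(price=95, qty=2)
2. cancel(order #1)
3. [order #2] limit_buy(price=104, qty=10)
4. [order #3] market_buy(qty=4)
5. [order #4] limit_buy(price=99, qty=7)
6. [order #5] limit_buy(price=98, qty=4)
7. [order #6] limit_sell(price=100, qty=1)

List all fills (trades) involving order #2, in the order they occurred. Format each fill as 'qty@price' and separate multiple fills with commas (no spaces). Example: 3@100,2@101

After op 1 [order #1] limit_sell(price=95, qty=2): fills=none; bids=[-] asks=[#1:2@95]
After op 2 cancel(order #1): fills=none; bids=[-] asks=[-]
After op 3 [order #2] limit_buy(price=104, qty=10): fills=none; bids=[#2:10@104] asks=[-]
After op 4 [order #3] market_buy(qty=4): fills=none; bids=[#2:10@104] asks=[-]
After op 5 [order #4] limit_buy(price=99, qty=7): fills=none; bids=[#2:10@104 #4:7@99] asks=[-]
After op 6 [order #5] limit_buy(price=98, qty=4): fills=none; bids=[#2:10@104 #4:7@99 #5:4@98] asks=[-]
After op 7 [order #6] limit_sell(price=100, qty=1): fills=#2x#6:1@104; bids=[#2:9@104 #4:7@99 #5:4@98] asks=[-]

Answer: 1@104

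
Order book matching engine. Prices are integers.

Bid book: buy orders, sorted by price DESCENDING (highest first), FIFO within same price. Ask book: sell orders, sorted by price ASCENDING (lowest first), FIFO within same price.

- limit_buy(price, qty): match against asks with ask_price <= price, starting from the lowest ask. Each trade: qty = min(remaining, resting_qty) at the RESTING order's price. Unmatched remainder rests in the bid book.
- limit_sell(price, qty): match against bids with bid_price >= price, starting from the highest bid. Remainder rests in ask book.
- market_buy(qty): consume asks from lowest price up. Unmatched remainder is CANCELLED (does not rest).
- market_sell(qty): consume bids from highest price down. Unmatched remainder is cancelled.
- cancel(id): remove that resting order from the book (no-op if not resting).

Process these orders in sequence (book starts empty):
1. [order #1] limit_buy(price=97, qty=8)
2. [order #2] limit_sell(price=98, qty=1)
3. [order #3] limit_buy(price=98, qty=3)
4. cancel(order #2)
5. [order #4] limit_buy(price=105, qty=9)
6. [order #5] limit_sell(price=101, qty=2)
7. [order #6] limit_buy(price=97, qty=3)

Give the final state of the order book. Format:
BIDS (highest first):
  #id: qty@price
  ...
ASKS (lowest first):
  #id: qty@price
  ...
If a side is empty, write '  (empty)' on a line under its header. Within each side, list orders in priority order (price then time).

Answer: BIDS (highest first):
  #4: 7@105
  #3: 2@98
  #1: 8@97
  #6: 3@97
ASKS (lowest first):
  (empty)

Derivation:
After op 1 [order #1] limit_buy(price=97, qty=8): fills=none; bids=[#1:8@97] asks=[-]
After op 2 [order #2] limit_sell(price=98, qty=1): fills=none; bids=[#1:8@97] asks=[#2:1@98]
After op 3 [order #3] limit_buy(price=98, qty=3): fills=#3x#2:1@98; bids=[#3:2@98 #1:8@97] asks=[-]
After op 4 cancel(order #2): fills=none; bids=[#3:2@98 #1:8@97] asks=[-]
After op 5 [order #4] limit_buy(price=105, qty=9): fills=none; bids=[#4:9@105 #3:2@98 #1:8@97] asks=[-]
After op 6 [order #5] limit_sell(price=101, qty=2): fills=#4x#5:2@105; bids=[#4:7@105 #3:2@98 #1:8@97] asks=[-]
After op 7 [order #6] limit_buy(price=97, qty=3): fills=none; bids=[#4:7@105 #3:2@98 #1:8@97 #6:3@97] asks=[-]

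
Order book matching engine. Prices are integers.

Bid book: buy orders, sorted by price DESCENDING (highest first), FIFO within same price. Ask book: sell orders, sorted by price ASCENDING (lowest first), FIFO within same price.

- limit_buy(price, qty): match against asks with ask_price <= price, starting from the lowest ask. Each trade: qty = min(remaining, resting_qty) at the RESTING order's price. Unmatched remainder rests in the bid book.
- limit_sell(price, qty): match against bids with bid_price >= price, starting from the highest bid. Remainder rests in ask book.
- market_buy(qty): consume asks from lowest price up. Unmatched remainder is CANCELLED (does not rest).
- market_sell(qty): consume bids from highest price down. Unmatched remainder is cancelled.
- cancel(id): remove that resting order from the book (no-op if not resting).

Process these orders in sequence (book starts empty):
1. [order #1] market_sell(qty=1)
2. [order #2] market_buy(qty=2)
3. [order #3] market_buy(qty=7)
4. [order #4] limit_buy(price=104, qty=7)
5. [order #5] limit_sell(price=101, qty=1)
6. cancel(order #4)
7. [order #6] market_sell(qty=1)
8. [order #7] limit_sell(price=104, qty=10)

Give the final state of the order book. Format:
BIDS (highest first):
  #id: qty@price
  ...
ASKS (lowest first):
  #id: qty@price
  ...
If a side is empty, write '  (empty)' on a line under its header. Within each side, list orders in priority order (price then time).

After op 1 [order #1] market_sell(qty=1): fills=none; bids=[-] asks=[-]
After op 2 [order #2] market_buy(qty=2): fills=none; bids=[-] asks=[-]
After op 3 [order #3] market_buy(qty=7): fills=none; bids=[-] asks=[-]
After op 4 [order #4] limit_buy(price=104, qty=7): fills=none; bids=[#4:7@104] asks=[-]
After op 5 [order #5] limit_sell(price=101, qty=1): fills=#4x#5:1@104; bids=[#4:6@104] asks=[-]
After op 6 cancel(order #4): fills=none; bids=[-] asks=[-]
After op 7 [order #6] market_sell(qty=1): fills=none; bids=[-] asks=[-]
After op 8 [order #7] limit_sell(price=104, qty=10): fills=none; bids=[-] asks=[#7:10@104]

Answer: BIDS (highest first):
  (empty)
ASKS (lowest first):
  #7: 10@104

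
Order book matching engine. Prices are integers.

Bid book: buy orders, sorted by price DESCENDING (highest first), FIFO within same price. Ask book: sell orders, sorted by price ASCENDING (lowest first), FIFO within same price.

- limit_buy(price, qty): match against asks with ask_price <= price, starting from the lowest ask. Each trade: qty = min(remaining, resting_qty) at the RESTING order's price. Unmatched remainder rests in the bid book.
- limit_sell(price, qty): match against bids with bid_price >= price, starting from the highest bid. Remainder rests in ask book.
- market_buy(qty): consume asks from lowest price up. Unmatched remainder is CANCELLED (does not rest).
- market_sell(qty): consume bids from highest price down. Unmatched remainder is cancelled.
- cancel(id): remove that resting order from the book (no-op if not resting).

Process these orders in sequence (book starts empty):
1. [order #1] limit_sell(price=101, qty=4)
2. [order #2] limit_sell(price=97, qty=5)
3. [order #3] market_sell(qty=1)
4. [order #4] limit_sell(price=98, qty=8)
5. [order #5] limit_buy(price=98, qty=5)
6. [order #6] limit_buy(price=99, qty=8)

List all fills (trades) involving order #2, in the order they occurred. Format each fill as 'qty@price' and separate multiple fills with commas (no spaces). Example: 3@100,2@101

Answer: 5@97

Derivation:
After op 1 [order #1] limit_sell(price=101, qty=4): fills=none; bids=[-] asks=[#1:4@101]
After op 2 [order #2] limit_sell(price=97, qty=5): fills=none; bids=[-] asks=[#2:5@97 #1:4@101]
After op 3 [order #3] market_sell(qty=1): fills=none; bids=[-] asks=[#2:5@97 #1:4@101]
After op 4 [order #4] limit_sell(price=98, qty=8): fills=none; bids=[-] asks=[#2:5@97 #4:8@98 #1:4@101]
After op 5 [order #5] limit_buy(price=98, qty=5): fills=#5x#2:5@97; bids=[-] asks=[#4:8@98 #1:4@101]
After op 6 [order #6] limit_buy(price=99, qty=8): fills=#6x#4:8@98; bids=[-] asks=[#1:4@101]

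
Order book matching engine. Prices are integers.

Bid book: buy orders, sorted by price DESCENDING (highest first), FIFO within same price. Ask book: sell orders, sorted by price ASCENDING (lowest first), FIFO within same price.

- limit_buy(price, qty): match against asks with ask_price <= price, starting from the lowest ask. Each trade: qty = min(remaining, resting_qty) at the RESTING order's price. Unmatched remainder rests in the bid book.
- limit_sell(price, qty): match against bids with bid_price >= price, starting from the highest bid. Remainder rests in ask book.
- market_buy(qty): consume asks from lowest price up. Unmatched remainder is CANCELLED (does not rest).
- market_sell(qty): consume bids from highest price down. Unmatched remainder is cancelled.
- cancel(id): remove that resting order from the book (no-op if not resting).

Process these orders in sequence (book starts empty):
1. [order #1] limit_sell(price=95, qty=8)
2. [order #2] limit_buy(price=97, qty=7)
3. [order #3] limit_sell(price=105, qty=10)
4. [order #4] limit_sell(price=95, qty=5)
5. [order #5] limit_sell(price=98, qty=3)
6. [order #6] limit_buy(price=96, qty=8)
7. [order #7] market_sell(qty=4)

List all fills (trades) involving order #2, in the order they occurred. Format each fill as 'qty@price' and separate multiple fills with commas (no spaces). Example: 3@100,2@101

Answer: 7@95

Derivation:
After op 1 [order #1] limit_sell(price=95, qty=8): fills=none; bids=[-] asks=[#1:8@95]
After op 2 [order #2] limit_buy(price=97, qty=7): fills=#2x#1:7@95; bids=[-] asks=[#1:1@95]
After op 3 [order #3] limit_sell(price=105, qty=10): fills=none; bids=[-] asks=[#1:1@95 #3:10@105]
After op 4 [order #4] limit_sell(price=95, qty=5): fills=none; bids=[-] asks=[#1:1@95 #4:5@95 #3:10@105]
After op 5 [order #5] limit_sell(price=98, qty=3): fills=none; bids=[-] asks=[#1:1@95 #4:5@95 #5:3@98 #3:10@105]
After op 6 [order #6] limit_buy(price=96, qty=8): fills=#6x#1:1@95 #6x#4:5@95; bids=[#6:2@96] asks=[#5:3@98 #3:10@105]
After op 7 [order #7] market_sell(qty=4): fills=#6x#7:2@96; bids=[-] asks=[#5:3@98 #3:10@105]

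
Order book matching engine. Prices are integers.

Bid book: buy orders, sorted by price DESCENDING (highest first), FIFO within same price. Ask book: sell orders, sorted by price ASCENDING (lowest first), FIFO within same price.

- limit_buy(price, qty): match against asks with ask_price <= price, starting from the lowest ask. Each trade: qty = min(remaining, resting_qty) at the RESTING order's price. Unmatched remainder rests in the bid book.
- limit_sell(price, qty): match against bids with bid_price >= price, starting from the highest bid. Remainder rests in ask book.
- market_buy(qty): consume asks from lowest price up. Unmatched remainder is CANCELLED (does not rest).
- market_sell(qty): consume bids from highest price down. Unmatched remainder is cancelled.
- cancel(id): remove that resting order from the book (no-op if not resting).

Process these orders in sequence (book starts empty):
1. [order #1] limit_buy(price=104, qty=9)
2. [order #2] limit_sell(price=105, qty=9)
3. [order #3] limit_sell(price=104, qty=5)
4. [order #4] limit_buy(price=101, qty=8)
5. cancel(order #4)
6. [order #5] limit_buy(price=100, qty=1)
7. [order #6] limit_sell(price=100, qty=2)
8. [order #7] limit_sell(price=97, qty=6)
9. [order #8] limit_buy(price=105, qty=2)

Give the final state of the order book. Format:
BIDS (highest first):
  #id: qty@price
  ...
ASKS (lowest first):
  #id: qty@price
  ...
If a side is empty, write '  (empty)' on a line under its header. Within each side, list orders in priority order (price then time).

Answer: BIDS (highest first):
  (empty)
ASKS (lowest first):
  #7: 1@97
  #2: 9@105

Derivation:
After op 1 [order #1] limit_buy(price=104, qty=9): fills=none; bids=[#1:9@104] asks=[-]
After op 2 [order #2] limit_sell(price=105, qty=9): fills=none; bids=[#1:9@104] asks=[#2:9@105]
After op 3 [order #3] limit_sell(price=104, qty=5): fills=#1x#3:5@104; bids=[#1:4@104] asks=[#2:9@105]
After op 4 [order #4] limit_buy(price=101, qty=8): fills=none; bids=[#1:4@104 #4:8@101] asks=[#2:9@105]
After op 5 cancel(order #4): fills=none; bids=[#1:4@104] asks=[#2:9@105]
After op 6 [order #5] limit_buy(price=100, qty=1): fills=none; bids=[#1:4@104 #5:1@100] asks=[#2:9@105]
After op 7 [order #6] limit_sell(price=100, qty=2): fills=#1x#6:2@104; bids=[#1:2@104 #5:1@100] asks=[#2:9@105]
After op 8 [order #7] limit_sell(price=97, qty=6): fills=#1x#7:2@104 #5x#7:1@100; bids=[-] asks=[#7:3@97 #2:9@105]
After op 9 [order #8] limit_buy(price=105, qty=2): fills=#8x#7:2@97; bids=[-] asks=[#7:1@97 #2:9@105]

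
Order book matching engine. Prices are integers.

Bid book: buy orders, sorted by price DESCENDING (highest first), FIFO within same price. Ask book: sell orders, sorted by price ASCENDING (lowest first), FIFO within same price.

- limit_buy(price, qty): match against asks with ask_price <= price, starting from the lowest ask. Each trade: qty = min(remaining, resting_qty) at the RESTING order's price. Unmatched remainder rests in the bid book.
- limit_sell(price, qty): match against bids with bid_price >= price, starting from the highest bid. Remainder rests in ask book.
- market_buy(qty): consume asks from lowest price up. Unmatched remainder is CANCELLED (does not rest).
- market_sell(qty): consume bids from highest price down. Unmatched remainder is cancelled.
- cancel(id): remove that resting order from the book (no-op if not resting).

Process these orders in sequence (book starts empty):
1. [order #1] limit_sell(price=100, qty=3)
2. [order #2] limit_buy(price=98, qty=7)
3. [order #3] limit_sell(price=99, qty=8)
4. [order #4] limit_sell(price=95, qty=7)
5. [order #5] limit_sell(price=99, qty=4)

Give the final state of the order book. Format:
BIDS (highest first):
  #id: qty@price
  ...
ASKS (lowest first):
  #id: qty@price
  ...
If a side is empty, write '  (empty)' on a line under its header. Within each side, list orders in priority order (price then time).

Answer: BIDS (highest first):
  (empty)
ASKS (lowest first):
  #3: 8@99
  #5: 4@99
  #1: 3@100

Derivation:
After op 1 [order #1] limit_sell(price=100, qty=3): fills=none; bids=[-] asks=[#1:3@100]
After op 2 [order #2] limit_buy(price=98, qty=7): fills=none; bids=[#2:7@98] asks=[#1:3@100]
After op 3 [order #3] limit_sell(price=99, qty=8): fills=none; bids=[#2:7@98] asks=[#3:8@99 #1:3@100]
After op 4 [order #4] limit_sell(price=95, qty=7): fills=#2x#4:7@98; bids=[-] asks=[#3:8@99 #1:3@100]
After op 5 [order #5] limit_sell(price=99, qty=4): fills=none; bids=[-] asks=[#3:8@99 #5:4@99 #1:3@100]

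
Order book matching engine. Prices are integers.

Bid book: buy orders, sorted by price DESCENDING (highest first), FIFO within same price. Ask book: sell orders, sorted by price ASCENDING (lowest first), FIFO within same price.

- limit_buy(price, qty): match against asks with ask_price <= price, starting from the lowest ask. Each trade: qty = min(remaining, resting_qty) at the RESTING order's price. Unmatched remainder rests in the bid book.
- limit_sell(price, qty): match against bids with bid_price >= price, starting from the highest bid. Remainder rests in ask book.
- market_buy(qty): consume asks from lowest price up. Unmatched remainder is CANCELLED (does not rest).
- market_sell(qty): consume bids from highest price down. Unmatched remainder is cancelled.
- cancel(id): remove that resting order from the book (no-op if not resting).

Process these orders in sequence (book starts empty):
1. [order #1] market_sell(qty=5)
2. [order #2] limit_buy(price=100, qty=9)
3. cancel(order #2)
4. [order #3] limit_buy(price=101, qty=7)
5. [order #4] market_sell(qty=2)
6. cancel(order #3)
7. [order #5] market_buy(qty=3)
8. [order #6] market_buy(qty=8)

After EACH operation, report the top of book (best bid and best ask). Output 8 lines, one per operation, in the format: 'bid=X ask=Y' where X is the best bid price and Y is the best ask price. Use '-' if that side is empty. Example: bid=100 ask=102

Answer: bid=- ask=-
bid=100 ask=-
bid=- ask=-
bid=101 ask=-
bid=101 ask=-
bid=- ask=-
bid=- ask=-
bid=- ask=-

Derivation:
After op 1 [order #1] market_sell(qty=5): fills=none; bids=[-] asks=[-]
After op 2 [order #2] limit_buy(price=100, qty=9): fills=none; bids=[#2:9@100] asks=[-]
After op 3 cancel(order #2): fills=none; bids=[-] asks=[-]
After op 4 [order #3] limit_buy(price=101, qty=7): fills=none; bids=[#3:7@101] asks=[-]
After op 5 [order #4] market_sell(qty=2): fills=#3x#4:2@101; bids=[#3:5@101] asks=[-]
After op 6 cancel(order #3): fills=none; bids=[-] asks=[-]
After op 7 [order #5] market_buy(qty=3): fills=none; bids=[-] asks=[-]
After op 8 [order #6] market_buy(qty=8): fills=none; bids=[-] asks=[-]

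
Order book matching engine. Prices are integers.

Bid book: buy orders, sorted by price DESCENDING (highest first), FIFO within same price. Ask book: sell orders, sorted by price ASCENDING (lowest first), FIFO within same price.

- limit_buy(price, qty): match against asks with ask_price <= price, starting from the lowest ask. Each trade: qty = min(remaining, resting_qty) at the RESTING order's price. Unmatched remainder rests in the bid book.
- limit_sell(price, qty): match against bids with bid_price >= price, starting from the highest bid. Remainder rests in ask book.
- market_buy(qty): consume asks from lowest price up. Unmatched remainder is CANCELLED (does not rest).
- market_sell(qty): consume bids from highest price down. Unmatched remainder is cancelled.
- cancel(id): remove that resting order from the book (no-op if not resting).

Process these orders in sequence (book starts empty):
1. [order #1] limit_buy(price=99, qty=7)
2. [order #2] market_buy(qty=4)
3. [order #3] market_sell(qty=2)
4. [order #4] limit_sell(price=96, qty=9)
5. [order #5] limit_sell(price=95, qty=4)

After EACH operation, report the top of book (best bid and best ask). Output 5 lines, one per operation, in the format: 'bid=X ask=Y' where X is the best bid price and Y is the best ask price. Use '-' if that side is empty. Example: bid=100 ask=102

After op 1 [order #1] limit_buy(price=99, qty=7): fills=none; bids=[#1:7@99] asks=[-]
After op 2 [order #2] market_buy(qty=4): fills=none; bids=[#1:7@99] asks=[-]
After op 3 [order #3] market_sell(qty=2): fills=#1x#3:2@99; bids=[#1:5@99] asks=[-]
After op 4 [order #4] limit_sell(price=96, qty=9): fills=#1x#4:5@99; bids=[-] asks=[#4:4@96]
After op 5 [order #5] limit_sell(price=95, qty=4): fills=none; bids=[-] asks=[#5:4@95 #4:4@96]

Answer: bid=99 ask=-
bid=99 ask=-
bid=99 ask=-
bid=- ask=96
bid=- ask=95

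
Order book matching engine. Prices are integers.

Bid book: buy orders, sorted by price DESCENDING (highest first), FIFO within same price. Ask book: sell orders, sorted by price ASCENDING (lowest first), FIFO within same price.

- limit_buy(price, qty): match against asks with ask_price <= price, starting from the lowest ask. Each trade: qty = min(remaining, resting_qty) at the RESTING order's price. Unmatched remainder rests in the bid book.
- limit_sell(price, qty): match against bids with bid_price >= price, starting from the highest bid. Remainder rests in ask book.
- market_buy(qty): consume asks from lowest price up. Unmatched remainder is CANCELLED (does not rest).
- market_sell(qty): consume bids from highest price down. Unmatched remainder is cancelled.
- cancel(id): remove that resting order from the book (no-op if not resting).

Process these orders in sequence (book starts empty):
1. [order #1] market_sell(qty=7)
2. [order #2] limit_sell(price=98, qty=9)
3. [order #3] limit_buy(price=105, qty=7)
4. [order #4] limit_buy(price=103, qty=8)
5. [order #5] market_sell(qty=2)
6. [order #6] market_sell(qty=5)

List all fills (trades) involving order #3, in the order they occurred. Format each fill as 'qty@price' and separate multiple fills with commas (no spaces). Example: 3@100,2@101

After op 1 [order #1] market_sell(qty=7): fills=none; bids=[-] asks=[-]
After op 2 [order #2] limit_sell(price=98, qty=9): fills=none; bids=[-] asks=[#2:9@98]
After op 3 [order #3] limit_buy(price=105, qty=7): fills=#3x#2:7@98; bids=[-] asks=[#2:2@98]
After op 4 [order #4] limit_buy(price=103, qty=8): fills=#4x#2:2@98; bids=[#4:6@103] asks=[-]
After op 5 [order #5] market_sell(qty=2): fills=#4x#5:2@103; bids=[#4:4@103] asks=[-]
After op 6 [order #6] market_sell(qty=5): fills=#4x#6:4@103; bids=[-] asks=[-]

Answer: 7@98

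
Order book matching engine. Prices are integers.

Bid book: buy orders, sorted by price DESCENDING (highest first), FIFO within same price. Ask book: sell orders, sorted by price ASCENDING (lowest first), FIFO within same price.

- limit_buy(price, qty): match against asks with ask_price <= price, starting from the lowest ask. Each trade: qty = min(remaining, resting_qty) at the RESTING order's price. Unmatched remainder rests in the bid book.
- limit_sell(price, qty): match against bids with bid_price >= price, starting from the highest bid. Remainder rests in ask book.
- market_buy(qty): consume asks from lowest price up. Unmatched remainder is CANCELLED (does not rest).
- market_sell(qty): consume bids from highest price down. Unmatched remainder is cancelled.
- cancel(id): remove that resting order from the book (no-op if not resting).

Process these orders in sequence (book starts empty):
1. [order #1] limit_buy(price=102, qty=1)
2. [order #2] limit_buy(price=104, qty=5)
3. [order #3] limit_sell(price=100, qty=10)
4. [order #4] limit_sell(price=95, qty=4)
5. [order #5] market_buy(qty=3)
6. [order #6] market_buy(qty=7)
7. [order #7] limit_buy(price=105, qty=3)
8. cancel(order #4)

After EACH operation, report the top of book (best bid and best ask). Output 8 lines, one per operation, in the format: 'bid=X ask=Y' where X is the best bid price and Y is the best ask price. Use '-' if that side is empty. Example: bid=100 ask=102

Answer: bid=102 ask=-
bid=104 ask=-
bid=- ask=100
bid=- ask=95
bid=- ask=95
bid=- ask=-
bid=105 ask=-
bid=105 ask=-

Derivation:
After op 1 [order #1] limit_buy(price=102, qty=1): fills=none; bids=[#1:1@102] asks=[-]
After op 2 [order #2] limit_buy(price=104, qty=5): fills=none; bids=[#2:5@104 #1:1@102] asks=[-]
After op 3 [order #3] limit_sell(price=100, qty=10): fills=#2x#3:5@104 #1x#3:1@102; bids=[-] asks=[#3:4@100]
After op 4 [order #4] limit_sell(price=95, qty=4): fills=none; bids=[-] asks=[#4:4@95 #3:4@100]
After op 5 [order #5] market_buy(qty=3): fills=#5x#4:3@95; bids=[-] asks=[#4:1@95 #3:4@100]
After op 6 [order #6] market_buy(qty=7): fills=#6x#4:1@95 #6x#3:4@100; bids=[-] asks=[-]
After op 7 [order #7] limit_buy(price=105, qty=3): fills=none; bids=[#7:3@105] asks=[-]
After op 8 cancel(order #4): fills=none; bids=[#7:3@105] asks=[-]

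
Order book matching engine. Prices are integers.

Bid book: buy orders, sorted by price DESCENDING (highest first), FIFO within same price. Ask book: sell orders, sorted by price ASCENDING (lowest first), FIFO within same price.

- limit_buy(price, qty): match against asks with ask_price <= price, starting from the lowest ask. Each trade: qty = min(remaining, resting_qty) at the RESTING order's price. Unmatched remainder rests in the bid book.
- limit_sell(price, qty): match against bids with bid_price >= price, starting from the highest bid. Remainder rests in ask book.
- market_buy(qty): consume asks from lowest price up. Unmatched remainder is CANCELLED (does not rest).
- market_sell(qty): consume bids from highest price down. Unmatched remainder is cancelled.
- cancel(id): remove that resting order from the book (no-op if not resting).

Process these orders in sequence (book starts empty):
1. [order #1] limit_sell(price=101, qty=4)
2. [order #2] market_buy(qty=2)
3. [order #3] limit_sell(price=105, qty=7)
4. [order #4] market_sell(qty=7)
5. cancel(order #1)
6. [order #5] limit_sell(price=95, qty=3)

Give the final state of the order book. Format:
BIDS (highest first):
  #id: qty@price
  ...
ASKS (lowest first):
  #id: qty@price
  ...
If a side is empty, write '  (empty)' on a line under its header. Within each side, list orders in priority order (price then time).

After op 1 [order #1] limit_sell(price=101, qty=4): fills=none; bids=[-] asks=[#1:4@101]
After op 2 [order #2] market_buy(qty=2): fills=#2x#1:2@101; bids=[-] asks=[#1:2@101]
After op 3 [order #3] limit_sell(price=105, qty=7): fills=none; bids=[-] asks=[#1:2@101 #3:7@105]
After op 4 [order #4] market_sell(qty=7): fills=none; bids=[-] asks=[#1:2@101 #3:7@105]
After op 5 cancel(order #1): fills=none; bids=[-] asks=[#3:7@105]
After op 6 [order #5] limit_sell(price=95, qty=3): fills=none; bids=[-] asks=[#5:3@95 #3:7@105]

Answer: BIDS (highest first):
  (empty)
ASKS (lowest first):
  #5: 3@95
  #3: 7@105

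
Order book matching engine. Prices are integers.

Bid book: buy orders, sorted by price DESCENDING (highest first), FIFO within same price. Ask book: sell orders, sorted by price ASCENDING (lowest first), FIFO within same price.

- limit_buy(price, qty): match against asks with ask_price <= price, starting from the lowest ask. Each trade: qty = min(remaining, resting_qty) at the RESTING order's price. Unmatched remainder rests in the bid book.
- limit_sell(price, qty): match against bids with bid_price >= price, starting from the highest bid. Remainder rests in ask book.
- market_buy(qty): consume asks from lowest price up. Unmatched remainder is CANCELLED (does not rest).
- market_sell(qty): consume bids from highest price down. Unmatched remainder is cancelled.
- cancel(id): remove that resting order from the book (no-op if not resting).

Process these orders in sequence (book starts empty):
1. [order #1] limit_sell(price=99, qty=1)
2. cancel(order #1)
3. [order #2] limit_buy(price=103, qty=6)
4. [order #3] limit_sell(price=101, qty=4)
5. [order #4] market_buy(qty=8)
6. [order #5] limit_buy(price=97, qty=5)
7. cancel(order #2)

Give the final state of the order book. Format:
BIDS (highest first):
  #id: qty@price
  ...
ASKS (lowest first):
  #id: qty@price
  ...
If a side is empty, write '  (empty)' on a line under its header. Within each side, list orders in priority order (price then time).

After op 1 [order #1] limit_sell(price=99, qty=1): fills=none; bids=[-] asks=[#1:1@99]
After op 2 cancel(order #1): fills=none; bids=[-] asks=[-]
After op 3 [order #2] limit_buy(price=103, qty=6): fills=none; bids=[#2:6@103] asks=[-]
After op 4 [order #3] limit_sell(price=101, qty=4): fills=#2x#3:4@103; bids=[#2:2@103] asks=[-]
After op 5 [order #4] market_buy(qty=8): fills=none; bids=[#2:2@103] asks=[-]
After op 6 [order #5] limit_buy(price=97, qty=5): fills=none; bids=[#2:2@103 #5:5@97] asks=[-]
After op 7 cancel(order #2): fills=none; bids=[#5:5@97] asks=[-]

Answer: BIDS (highest first):
  #5: 5@97
ASKS (lowest first):
  (empty)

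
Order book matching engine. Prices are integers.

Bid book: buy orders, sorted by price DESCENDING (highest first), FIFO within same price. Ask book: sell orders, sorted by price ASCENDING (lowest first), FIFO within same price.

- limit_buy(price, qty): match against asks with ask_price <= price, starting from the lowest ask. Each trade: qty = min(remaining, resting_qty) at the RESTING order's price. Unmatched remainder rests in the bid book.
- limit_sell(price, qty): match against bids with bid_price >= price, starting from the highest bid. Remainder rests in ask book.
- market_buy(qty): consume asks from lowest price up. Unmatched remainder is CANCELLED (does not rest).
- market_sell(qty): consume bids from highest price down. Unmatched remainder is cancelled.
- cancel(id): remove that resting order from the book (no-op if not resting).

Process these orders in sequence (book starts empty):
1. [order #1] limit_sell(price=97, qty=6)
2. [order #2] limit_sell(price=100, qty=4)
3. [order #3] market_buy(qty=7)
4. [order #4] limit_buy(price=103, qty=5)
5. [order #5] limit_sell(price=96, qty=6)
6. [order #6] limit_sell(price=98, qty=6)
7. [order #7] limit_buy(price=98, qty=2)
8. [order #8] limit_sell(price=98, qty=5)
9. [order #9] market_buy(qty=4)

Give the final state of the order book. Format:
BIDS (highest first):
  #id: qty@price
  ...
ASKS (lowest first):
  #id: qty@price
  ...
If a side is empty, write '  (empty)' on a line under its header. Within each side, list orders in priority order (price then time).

Answer: BIDS (highest first):
  (empty)
ASKS (lowest first):
  #6: 4@98
  #8: 5@98

Derivation:
After op 1 [order #1] limit_sell(price=97, qty=6): fills=none; bids=[-] asks=[#1:6@97]
After op 2 [order #2] limit_sell(price=100, qty=4): fills=none; bids=[-] asks=[#1:6@97 #2:4@100]
After op 3 [order #3] market_buy(qty=7): fills=#3x#1:6@97 #3x#2:1@100; bids=[-] asks=[#2:3@100]
After op 4 [order #4] limit_buy(price=103, qty=5): fills=#4x#2:3@100; bids=[#4:2@103] asks=[-]
After op 5 [order #5] limit_sell(price=96, qty=6): fills=#4x#5:2@103; bids=[-] asks=[#5:4@96]
After op 6 [order #6] limit_sell(price=98, qty=6): fills=none; bids=[-] asks=[#5:4@96 #6:6@98]
After op 7 [order #7] limit_buy(price=98, qty=2): fills=#7x#5:2@96; bids=[-] asks=[#5:2@96 #6:6@98]
After op 8 [order #8] limit_sell(price=98, qty=5): fills=none; bids=[-] asks=[#5:2@96 #6:6@98 #8:5@98]
After op 9 [order #9] market_buy(qty=4): fills=#9x#5:2@96 #9x#6:2@98; bids=[-] asks=[#6:4@98 #8:5@98]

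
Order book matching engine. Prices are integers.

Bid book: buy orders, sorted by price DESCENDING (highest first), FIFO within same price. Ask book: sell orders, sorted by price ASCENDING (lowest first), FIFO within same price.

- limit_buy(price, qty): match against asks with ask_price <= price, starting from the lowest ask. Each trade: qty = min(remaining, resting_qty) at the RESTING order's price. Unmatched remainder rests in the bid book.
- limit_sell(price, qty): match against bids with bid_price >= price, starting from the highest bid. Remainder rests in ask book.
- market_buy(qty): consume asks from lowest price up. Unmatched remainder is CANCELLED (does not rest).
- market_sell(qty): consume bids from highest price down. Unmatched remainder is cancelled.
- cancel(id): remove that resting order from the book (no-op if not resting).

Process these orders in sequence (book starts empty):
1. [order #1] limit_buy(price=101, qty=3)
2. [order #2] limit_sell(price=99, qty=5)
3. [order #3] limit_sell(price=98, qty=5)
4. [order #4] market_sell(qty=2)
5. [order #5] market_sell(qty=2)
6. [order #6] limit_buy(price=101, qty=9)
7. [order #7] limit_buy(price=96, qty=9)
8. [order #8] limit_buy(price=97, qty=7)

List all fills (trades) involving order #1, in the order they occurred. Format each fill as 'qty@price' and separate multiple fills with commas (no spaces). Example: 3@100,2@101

After op 1 [order #1] limit_buy(price=101, qty=3): fills=none; bids=[#1:3@101] asks=[-]
After op 2 [order #2] limit_sell(price=99, qty=5): fills=#1x#2:3@101; bids=[-] asks=[#2:2@99]
After op 3 [order #3] limit_sell(price=98, qty=5): fills=none; bids=[-] asks=[#3:5@98 #2:2@99]
After op 4 [order #4] market_sell(qty=2): fills=none; bids=[-] asks=[#3:5@98 #2:2@99]
After op 5 [order #5] market_sell(qty=2): fills=none; bids=[-] asks=[#3:5@98 #2:2@99]
After op 6 [order #6] limit_buy(price=101, qty=9): fills=#6x#3:5@98 #6x#2:2@99; bids=[#6:2@101] asks=[-]
After op 7 [order #7] limit_buy(price=96, qty=9): fills=none; bids=[#6:2@101 #7:9@96] asks=[-]
After op 8 [order #8] limit_buy(price=97, qty=7): fills=none; bids=[#6:2@101 #8:7@97 #7:9@96] asks=[-]

Answer: 3@101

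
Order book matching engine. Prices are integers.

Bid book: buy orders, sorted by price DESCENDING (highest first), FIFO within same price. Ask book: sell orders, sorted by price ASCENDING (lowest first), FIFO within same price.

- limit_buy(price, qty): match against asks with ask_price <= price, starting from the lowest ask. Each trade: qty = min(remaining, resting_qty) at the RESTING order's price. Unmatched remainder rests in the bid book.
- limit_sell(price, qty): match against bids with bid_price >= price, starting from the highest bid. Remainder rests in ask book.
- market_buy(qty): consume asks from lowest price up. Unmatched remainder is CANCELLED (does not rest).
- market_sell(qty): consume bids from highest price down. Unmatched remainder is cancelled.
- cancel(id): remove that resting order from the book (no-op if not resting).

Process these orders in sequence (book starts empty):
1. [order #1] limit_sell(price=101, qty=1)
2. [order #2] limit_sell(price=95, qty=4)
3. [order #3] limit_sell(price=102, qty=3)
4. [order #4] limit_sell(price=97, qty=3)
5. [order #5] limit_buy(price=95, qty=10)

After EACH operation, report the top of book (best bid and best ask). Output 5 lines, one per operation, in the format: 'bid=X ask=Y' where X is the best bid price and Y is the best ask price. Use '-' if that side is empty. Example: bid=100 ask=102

After op 1 [order #1] limit_sell(price=101, qty=1): fills=none; bids=[-] asks=[#1:1@101]
After op 2 [order #2] limit_sell(price=95, qty=4): fills=none; bids=[-] asks=[#2:4@95 #1:1@101]
After op 3 [order #3] limit_sell(price=102, qty=3): fills=none; bids=[-] asks=[#2:4@95 #1:1@101 #3:3@102]
After op 4 [order #4] limit_sell(price=97, qty=3): fills=none; bids=[-] asks=[#2:4@95 #4:3@97 #1:1@101 #3:3@102]
After op 5 [order #5] limit_buy(price=95, qty=10): fills=#5x#2:4@95; bids=[#5:6@95] asks=[#4:3@97 #1:1@101 #3:3@102]

Answer: bid=- ask=101
bid=- ask=95
bid=- ask=95
bid=- ask=95
bid=95 ask=97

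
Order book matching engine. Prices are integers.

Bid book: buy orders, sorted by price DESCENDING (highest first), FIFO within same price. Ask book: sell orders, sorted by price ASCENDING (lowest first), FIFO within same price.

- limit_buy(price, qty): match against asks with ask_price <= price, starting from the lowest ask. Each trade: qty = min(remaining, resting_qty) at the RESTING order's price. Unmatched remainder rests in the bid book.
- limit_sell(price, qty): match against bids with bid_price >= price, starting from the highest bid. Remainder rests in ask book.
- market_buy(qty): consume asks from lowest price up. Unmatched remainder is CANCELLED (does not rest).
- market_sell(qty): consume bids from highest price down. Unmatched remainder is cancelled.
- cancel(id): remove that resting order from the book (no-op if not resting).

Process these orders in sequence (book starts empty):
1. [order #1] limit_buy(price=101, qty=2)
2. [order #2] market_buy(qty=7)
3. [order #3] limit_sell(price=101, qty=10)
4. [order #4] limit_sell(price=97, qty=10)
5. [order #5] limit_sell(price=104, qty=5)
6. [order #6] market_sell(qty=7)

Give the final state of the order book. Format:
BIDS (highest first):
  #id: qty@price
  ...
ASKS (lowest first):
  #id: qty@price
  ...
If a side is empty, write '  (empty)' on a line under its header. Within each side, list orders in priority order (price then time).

Answer: BIDS (highest first):
  (empty)
ASKS (lowest first):
  #4: 10@97
  #3: 8@101
  #5: 5@104

Derivation:
After op 1 [order #1] limit_buy(price=101, qty=2): fills=none; bids=[#1:2@101] asks=[-]
After op 2 [order #2] market_buy(qty=7): fills=none; bids=[#1:2@101] asks=[-]
After op 3 [order #3] limit_sell(price=101, qty=10): fills=#1x#3:2@101; bids=[-] asks=[#3:8@101]
After op 4 [order #4] limit_sell(price=97, qty=10): fills=none; bids=[-] asks=[#4:10@97 #3:8@101]
After op 5 [order #5] limit_sell(price=104, qty=5): fills=none; bids=[-] asks=[#4:10@97 #3:8@101 #5:5@104]
After op 6 [order #6] market_sell(qty=7): fills=none; bids=[-] asks=[#4:10@97 #3:8@101 #5:5@104]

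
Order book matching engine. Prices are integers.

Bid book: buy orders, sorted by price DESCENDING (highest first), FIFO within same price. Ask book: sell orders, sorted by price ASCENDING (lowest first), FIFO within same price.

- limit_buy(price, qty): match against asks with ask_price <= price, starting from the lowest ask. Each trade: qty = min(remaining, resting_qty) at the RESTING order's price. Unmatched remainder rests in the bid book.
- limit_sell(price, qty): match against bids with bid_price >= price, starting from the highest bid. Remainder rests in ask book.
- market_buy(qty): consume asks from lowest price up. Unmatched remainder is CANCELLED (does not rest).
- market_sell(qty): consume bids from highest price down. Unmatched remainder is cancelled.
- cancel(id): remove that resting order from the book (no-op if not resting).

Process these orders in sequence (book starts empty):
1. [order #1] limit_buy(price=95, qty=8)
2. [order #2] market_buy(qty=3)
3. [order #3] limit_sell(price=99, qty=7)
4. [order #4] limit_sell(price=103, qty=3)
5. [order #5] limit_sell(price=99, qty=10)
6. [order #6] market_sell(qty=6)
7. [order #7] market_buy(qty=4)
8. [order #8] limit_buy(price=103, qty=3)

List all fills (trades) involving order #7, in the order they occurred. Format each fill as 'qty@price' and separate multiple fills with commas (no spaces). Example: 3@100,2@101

After op 1 [order #1] limit_buy(price=95, qty=8): fills=none; bids=[#1:8@95] asks=[-]
After op 2 [order #2] market_buy(qty=3): fills=none; bids=[#1:8@95] asks=[-]
After op 3 [order #3] limit_sell(price=99, qty=7): fills=none; bids=[#1:8@95] asks=[#3:7@99]
After op 4 [order #4] limit_sell(price=103, qty=3): fills=none; bids=[#1:8@95] asks=[#3:7@99 #4:3@103]
After op 5 [order #5] limit_sell(price=99, qty=10): fills=none; bids=[#1:8@95] asks=[#3:7@99 #5:10@99 #4:3@103]
After op 6 [order #6] market_sell(qty=6): fills=#1x#6:6@95; bids=[#1:2@95] asks=[#3:7@99 #5:10@99 #4:3@103]
After op 7 [order #7] market_buy(qty=4): fills=#7x#3:4@99; bids=[#1:2@95] asks=[#3:3@99 #5:10@99 #4:3@103]
After op 8 [order #8] limit_buy(price=103, qty=3): fills=#8x#3:3@99; bids=[#1:2@95] asks=[#5:10@99 #4:3@103]

Answer: 4@99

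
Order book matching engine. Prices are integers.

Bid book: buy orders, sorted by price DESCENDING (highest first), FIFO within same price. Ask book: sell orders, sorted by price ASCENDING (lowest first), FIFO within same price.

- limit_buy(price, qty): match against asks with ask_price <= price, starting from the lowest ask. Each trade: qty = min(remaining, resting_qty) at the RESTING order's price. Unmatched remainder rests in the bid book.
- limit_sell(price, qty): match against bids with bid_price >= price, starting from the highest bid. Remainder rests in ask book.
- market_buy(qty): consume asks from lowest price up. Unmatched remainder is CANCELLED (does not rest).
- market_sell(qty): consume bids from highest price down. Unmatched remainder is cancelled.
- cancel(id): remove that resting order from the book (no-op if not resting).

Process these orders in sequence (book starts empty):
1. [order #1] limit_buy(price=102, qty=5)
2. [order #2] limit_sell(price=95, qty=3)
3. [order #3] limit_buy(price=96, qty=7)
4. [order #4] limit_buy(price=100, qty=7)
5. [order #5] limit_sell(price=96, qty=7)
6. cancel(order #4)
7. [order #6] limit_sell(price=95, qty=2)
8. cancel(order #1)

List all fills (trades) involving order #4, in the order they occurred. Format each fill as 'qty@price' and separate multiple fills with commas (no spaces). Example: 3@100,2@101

Answer: 5@100

Derivation:
After op 1 [order #1] limit_buy(price=102, qty=5): fills=none; bids=[#1:5@102] asks=[-]
After op 2 [order #2] limit_sell(price=95, qty=3): fills=#1x#2:3@102; bids=[#1:2@102] asks=[-]
After op 3 [order #3] limit_buy(price=96, qty=7): fills=none; bids=[#1:2@102 #3:7@96] asks=[-]
After op 4 [order #4] limit_buy(price=100, qty=7): fills=none; bids=[#1:2@102 #4:7@100 #3:7@96] asks=[-]
After op 5 [order #5] limit_sell(price=96, qty=7): fills=#1x#5:2@102 #4x#5:5@100; bids=[#4:2@100 #3:7@96] asks=[-]
After op 6 cancel(order #4): fills=none; bids=[#3:7@96] asks=[-]
After op 7 [order #6] limit_sell(price=95, qty=2): fills=#3x#6:2@96; bids=[#3:5@96] asks=[-]
After op 8 cancel(order #1): fills=none; bids=[#3:5@96] asks=[-]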